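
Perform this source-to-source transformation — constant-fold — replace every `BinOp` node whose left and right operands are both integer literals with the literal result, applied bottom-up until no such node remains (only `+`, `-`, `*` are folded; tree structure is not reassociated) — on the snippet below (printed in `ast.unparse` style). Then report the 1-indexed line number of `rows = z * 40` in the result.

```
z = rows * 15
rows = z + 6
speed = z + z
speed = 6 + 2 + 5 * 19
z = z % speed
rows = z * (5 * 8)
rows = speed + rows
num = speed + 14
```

6

Transformed code:
z = rows * 15
rows = z + 6
speed = z + z
speed = 103
z = z % speed
rows = z * 40
rows = speed + rows
num = speed + 14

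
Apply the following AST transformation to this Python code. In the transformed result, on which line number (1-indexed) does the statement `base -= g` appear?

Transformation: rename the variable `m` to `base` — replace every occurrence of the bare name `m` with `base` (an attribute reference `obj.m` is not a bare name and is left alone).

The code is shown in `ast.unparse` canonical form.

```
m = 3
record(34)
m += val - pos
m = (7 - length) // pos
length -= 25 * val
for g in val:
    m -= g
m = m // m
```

7

Transformed code:
base = 3
record(34)
base += val - pos
base = (7 - length) // pos
length -= 25 * val
for g in val:
    base -= g
base = base // base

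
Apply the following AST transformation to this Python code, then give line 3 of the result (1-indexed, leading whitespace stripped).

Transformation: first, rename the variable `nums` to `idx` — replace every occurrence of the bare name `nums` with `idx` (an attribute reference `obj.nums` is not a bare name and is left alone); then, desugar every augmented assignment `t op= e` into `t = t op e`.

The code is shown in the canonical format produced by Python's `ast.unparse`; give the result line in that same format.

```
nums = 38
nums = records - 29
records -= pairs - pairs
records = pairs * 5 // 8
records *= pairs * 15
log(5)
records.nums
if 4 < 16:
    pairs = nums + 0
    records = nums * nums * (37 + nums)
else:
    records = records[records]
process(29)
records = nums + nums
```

Transformed code:
idx = 38
idx = records - 29
records = records - (pairs - pairs)
records = pairs * 5 // 8
records = records * (pairs * 15)
log(5)
records.nums
if 4 < 16:
    pairs = idx + 0
    records = idx * idx * (37 + idx)
else:
    records = records[records]
process(29)
records = idx + idx

records = records - (pairs - pairs)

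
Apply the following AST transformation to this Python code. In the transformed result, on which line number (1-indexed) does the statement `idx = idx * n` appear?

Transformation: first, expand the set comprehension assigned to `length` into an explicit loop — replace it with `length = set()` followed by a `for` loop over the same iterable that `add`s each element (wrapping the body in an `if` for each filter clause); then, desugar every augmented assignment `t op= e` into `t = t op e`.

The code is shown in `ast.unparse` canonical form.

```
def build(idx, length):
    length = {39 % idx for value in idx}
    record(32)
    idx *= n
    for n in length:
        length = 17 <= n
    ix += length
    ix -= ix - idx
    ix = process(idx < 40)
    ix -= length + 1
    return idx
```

Transformed code:
def build(idx, length):
    length = set()
    for value in idx:
        length.add(39 % idx)
    record(32)
    idx = idx * n
    for n in length:
        length = 17 <= n
    ix = ix + length
    ix = ix - (ix - idx)
    ix = process(idx < 40)
    ix = ix - (length + 1)
    return idx

6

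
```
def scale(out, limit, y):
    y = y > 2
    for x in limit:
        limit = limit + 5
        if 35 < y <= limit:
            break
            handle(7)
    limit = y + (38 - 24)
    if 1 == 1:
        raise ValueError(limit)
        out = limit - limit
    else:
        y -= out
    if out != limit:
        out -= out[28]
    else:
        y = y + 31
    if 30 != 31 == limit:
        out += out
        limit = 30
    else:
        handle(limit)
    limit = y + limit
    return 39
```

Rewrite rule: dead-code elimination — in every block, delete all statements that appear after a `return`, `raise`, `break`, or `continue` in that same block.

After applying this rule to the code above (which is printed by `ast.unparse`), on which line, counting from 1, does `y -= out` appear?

11

Transformed code:
def scale(out, limit, y):
    y = y > 2
    for x in limit:
        limit = limit + 5
        if 35 < y <= limit:
            break
    limit = y + (38 - 24)
    if 1 == 1:
        raise ValueError(limit)
    else:
        y -= out
    if out != limit:
        out -= out[28]
    else:
        y = y + 31
    if 30 != 31 == limit:
        out += out
        limit = 30
    else:
        handle(limit)
    limit = y + limit
    return 39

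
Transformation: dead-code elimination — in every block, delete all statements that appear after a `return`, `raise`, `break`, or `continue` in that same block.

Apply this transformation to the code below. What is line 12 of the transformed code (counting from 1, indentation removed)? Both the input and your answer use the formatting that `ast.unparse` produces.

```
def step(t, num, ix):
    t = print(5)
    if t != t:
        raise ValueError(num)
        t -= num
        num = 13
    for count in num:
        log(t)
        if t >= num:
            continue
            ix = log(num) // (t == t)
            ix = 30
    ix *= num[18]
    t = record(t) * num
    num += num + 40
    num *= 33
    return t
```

num *= 33

Transformed code:
def step(t, num, ix):
    t = print(5)
    if t != t:
        raise ValueError(num)
    for count in num:
        log(t)
        if t >= num:
            continue
    ix *= num[18]
    t = record(t) * num
    num += num + 40
    num *= 33
    return t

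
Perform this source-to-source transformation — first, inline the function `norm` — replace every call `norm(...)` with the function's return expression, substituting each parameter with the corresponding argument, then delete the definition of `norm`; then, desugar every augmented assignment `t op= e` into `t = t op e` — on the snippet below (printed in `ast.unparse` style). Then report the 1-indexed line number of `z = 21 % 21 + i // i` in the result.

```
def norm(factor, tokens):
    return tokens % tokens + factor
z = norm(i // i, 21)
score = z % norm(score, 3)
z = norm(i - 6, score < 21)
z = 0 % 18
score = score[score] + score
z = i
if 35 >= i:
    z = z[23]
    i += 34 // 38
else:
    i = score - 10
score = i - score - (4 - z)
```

Transformed code:
z = 21 % 21 + i // i
score = z % (3 % 3 + score)
z = (score < 21) % (score < 21) + (i - 6)
z = 0 % 18
score = score[score] + score
z = i
if 35 >= i:
    z = z[23]
    i = i + 34 // 38
else:
    i = score - 10
score = i - score - (4 - z)

1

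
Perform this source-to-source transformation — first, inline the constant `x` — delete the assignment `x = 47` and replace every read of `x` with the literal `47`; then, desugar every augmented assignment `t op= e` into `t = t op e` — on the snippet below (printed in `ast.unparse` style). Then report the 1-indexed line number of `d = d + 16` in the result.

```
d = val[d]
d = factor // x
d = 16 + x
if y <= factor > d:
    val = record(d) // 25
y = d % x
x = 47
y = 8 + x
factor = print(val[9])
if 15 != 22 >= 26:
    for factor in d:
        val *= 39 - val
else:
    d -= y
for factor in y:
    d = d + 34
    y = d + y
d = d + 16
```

17

Transformed code:
d = val[d]
d = factor // 47
d = 16 + 47
if y <= factor > d:
    val = record(d) // 25
y = d % 47
y = 8 + 47
factor = print(val[9])
if 15 != 22 >= 26:
    for factor in d:
        val = val * (39 - val)
else:
    d = d - y
for factor in y:
    d = d + 34
    y = d + y
d = d + 16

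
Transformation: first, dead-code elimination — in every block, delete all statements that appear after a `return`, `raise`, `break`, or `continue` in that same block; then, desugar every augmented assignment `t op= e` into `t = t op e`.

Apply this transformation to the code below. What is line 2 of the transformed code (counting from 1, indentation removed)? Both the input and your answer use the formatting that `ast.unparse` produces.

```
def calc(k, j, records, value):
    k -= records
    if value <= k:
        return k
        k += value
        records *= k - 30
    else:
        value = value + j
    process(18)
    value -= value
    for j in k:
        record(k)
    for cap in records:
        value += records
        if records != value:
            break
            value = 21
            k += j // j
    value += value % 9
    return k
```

k = k - records

Transformed code:
def calc(k, j, records, value):
    k = k - records
    if value <= k:
        return k
    else:
        value = value + j
    process(18)
    value = value - value
    for j in k:
        record(k)
    for cap in records:
        value = value + records
        if records != value:
            break
    value = value + value % 9
    return k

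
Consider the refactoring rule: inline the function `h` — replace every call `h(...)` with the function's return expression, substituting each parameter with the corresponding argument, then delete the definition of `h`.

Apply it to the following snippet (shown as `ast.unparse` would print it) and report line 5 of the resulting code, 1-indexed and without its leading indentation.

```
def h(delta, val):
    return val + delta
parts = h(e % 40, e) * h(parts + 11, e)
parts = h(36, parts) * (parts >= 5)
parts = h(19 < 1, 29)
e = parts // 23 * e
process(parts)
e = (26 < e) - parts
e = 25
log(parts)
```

process(parts)

Transformed code:
parts = (e + e % 40) * (e + (parts + 11))
parts = (parts + 36) * (parts >= 5)
parts = 29 + (19 < 1)
e = parts // 23 * e
process(parts)
e = (26 < e) - parts
e = 25
log(parts)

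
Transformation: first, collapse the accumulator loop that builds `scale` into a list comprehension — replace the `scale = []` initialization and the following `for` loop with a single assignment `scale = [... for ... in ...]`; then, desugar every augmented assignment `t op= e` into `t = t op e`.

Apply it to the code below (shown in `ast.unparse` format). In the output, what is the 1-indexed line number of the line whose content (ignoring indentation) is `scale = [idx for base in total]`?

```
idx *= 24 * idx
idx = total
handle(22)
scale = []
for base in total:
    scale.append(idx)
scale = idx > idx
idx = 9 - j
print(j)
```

4

Transformed code:
idx = idx * (24 * idx)
idx = total
handle(22)
scale = [idx for base in total]
scale = idx > idx
idx = 9 - j
print(j)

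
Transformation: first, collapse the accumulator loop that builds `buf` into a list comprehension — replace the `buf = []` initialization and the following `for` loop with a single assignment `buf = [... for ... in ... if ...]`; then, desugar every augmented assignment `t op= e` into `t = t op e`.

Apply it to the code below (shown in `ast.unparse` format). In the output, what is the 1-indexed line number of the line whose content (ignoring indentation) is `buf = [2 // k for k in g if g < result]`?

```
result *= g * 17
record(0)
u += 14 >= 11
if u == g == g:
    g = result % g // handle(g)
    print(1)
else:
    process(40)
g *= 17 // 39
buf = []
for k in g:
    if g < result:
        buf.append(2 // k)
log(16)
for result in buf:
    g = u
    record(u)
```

Transformed code:
result = result * (g * 17)
record(0)
u = u + (14 >= 11)
if u == g == g:
    g = result % g // handle(g)
    print(1)
else:
    process(40)
g = g * (17 // 39)
buf = [2 // k for k in g if g < result]
log(16)
for result in buf:
    g = u
    record(u)

10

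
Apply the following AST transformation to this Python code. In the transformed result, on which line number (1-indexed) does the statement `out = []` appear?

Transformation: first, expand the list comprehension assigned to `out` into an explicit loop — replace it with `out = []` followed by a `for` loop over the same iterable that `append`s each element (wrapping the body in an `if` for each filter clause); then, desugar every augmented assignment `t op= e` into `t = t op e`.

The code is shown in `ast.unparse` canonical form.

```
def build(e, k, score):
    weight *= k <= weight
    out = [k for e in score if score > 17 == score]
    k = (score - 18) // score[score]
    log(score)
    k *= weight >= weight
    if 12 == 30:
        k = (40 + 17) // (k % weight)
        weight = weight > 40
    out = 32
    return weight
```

Transformed code:
def build(e, k, score):
    weight = weight * (k <= weight)
    out = []
    for e in score:
        if score > 17 == score:
            out.append(k)
    k = (score - 18) // score[score]
    log(score)
    k = k * (weight >= weight)
    if 12 == 30:
        k = (40 + 17) // (k % weight)
        weight = weight > 40
    out = 32
    return weight

3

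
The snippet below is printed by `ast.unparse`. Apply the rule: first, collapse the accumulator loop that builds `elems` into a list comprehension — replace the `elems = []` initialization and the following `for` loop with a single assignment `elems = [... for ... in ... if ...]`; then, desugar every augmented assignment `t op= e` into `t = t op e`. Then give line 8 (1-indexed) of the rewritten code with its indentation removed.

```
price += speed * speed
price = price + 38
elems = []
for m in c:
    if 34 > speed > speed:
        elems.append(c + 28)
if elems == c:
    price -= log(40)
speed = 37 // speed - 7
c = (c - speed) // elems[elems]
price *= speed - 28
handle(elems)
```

Transformed code:
price = price + speed * speed
price = price + 38
elems = [c + 28 for m in c if 34 > speed > speed]
if elems == c:
    price = price - log(40)
speed = 37 // speed - 7
c = (c - speed) // elems[elems]
price = price * (speed - 28)
handle(elems)

price = price * (speed - 28)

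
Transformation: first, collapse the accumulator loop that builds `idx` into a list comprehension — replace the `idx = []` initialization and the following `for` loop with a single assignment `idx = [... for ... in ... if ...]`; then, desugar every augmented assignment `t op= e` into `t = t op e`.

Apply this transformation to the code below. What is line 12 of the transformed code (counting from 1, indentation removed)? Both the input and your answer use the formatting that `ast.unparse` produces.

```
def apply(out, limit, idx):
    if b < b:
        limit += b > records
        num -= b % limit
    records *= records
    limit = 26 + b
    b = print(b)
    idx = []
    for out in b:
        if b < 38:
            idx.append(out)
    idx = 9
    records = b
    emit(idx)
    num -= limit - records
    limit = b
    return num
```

Transformed code:
def apply(out, limit, idx):
    if b < b:
        limit = limit + (b > records)
        num = num - b % limit
    records = records * records
    limit = 26 + b
    b = print(b)
    idx = [out for out in b if b < 38]
    idx = 9
    records = b
    emit(idx)
    num = num - (limit - records)
    limit = b
    return num

num = num - (limit - records)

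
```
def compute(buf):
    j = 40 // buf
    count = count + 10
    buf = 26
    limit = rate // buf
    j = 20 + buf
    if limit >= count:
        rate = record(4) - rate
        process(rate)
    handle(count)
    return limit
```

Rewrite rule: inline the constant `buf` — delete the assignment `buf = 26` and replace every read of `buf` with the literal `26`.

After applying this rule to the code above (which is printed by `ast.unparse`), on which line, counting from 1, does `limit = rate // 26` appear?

Transformed code:
def compute(buf):
    j = 40 // 26
    count = count + 10
    limit = rate // 26
    j = 20 + 26
    if limit >= count:
        rate = record(4) - rate
        process(rate)
    handle(count)
    return limit

4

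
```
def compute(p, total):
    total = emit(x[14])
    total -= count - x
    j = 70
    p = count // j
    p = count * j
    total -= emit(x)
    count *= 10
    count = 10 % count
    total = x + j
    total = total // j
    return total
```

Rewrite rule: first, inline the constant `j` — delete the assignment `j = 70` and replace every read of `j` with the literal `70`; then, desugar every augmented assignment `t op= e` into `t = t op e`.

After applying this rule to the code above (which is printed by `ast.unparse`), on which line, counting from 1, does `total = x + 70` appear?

9

Transformed code:
def compute(p, total):
    total = emit(x[14])
    total = total - (count - x)
    p = count // 70
    p = count * 70
    total = total - emit(x)
    count = count * 10
    count = 10 % count
    total = x + 70
    total = total // 70
    return total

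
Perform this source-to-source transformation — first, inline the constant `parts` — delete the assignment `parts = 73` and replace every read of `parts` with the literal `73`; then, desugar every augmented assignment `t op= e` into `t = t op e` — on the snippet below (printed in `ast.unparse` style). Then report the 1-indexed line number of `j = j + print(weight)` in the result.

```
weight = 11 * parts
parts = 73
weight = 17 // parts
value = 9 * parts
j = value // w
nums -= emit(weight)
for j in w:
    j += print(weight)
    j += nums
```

7

Transformed code:
weight = 11 * 73
weight = 17 // 73
value = 9 * 73
j = value // w
nums = nums - emit(weight)
for j in w:
    j = j + print(weight)
    j = j + nums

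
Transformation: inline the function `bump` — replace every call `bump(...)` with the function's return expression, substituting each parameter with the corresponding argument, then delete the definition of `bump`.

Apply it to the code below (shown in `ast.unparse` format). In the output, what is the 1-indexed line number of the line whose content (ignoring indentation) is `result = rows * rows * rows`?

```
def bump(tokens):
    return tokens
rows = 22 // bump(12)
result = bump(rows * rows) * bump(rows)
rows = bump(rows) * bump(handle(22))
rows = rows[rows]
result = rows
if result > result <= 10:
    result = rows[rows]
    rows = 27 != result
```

2

Transformed code:
rows = 22 // 12
result = rows * rows * rows
rows = rows * handle(22)
rows = rows[rows]
result = rows
if result > result <= 10:
    result = rows[rows]
    rows = 27 != result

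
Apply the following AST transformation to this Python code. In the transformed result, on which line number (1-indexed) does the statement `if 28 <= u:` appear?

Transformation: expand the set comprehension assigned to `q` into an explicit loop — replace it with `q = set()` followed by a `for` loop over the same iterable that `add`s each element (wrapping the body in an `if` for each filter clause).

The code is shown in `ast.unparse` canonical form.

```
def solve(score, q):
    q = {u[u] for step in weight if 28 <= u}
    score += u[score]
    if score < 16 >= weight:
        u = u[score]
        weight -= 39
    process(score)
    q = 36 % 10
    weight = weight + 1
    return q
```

4

Transformed code:
def solve(score, q):
    q = set()
    for step in weight:
        if 28 <= u:
            q.add(u[u])
    score += u[score]
    if score < 16 >= weight:
        u = u[score]
        weight -= 39
    process(score)
    q = 36 % 10
    weight = weight + 1
    return q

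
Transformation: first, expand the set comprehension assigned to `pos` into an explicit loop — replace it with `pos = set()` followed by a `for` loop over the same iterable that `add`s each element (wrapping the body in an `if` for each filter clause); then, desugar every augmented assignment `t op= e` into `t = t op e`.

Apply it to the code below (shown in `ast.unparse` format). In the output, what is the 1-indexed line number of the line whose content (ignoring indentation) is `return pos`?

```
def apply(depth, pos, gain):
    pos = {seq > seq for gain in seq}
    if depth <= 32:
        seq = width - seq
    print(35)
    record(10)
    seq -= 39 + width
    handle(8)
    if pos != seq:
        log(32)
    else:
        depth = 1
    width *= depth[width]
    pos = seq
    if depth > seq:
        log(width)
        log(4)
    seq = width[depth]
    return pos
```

21

Transformed code:
def apply(depth, pos, gain):
    pos = set()
    for gain in seq:
        pos.add(seq > seq)
    if depth <= 32:
        seq = width - seq
    print(35)
    record(10)
    seq = seq - (39 + width)
    handle(8)
    if pos != seq:
        log(32)
    else:
        depth = 1
    width = width * depth[width]
    pos = seq
    if depth > seq:
        log(width)
        log(4)
    seq = width[depth]
    return pos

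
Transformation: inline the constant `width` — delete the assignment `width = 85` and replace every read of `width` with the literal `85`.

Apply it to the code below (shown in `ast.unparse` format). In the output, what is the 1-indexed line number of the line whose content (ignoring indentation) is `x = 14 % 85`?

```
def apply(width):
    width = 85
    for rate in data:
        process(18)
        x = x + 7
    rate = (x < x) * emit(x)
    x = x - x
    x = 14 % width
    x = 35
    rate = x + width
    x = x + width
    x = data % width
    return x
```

Transformed code:
def apply(width):
    for rate in data:
        process(18)
        x = x + 7
    rate = (x < x) * emit(x)
    x = x - x
    x = 14 % 85
    x = 35
    rate = x + 85
    x = x + 85
    x = data % 85
    return x

7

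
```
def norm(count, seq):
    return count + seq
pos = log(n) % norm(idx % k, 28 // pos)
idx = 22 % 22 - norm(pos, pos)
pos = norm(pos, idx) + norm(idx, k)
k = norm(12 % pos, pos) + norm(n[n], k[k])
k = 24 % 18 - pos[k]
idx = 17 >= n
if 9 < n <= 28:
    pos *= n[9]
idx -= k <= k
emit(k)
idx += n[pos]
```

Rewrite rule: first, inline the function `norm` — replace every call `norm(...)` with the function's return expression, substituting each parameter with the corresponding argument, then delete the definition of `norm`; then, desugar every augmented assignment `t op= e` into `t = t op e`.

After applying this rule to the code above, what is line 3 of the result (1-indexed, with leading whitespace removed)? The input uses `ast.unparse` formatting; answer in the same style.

Transformed code:
pos = log(n) % (idx % k + 28 // pos)
idx = 22 % 22 - (pos + pos)
pos = pos + idx + (idx + k)
k = 12 % pos + pos + (n[n] + k[k])
k = 24 % 18 - pos[k]
idx = 17 >= n
if 9 < n <= 28:
    pos = pos * n[9]
idx = idx - (k <= k)
emit(k)
idx = idx + n[pos]

pos = pos + idx + (idx + k)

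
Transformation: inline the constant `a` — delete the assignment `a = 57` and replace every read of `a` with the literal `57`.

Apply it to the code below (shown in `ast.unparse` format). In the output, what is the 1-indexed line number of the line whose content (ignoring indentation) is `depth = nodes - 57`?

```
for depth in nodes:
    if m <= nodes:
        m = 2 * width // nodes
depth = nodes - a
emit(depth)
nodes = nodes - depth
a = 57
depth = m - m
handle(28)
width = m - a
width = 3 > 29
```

Transformed code:
for depth in nodes:
    if m <= nodes:
        m = 2 * width // nodes
depth = nodes - 57
emit(depth)
nodes = nodes - depth
depth = m - m
handle(28)
width = m - 57
width = 3 > 29

4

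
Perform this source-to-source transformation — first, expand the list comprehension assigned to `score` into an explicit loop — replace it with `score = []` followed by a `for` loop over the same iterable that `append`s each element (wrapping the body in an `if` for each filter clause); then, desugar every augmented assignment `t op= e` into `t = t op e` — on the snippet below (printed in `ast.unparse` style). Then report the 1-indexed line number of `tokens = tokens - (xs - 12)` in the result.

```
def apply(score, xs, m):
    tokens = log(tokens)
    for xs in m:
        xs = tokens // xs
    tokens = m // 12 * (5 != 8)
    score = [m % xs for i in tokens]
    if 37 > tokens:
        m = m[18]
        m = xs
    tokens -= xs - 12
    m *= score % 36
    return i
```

Transformed code:
def apply(score, xs, m):
    tokens = log(tokens)
    for xs in m:
        xs = tokens // xs
    tokens = m // 12 * (5 != 8)
    score = []
    for i in tokens:
        score.append(m % xs)
    if 37 > tokens:
        m = m[18]
        m = xs
    tokens = tokens - (xs - 12)
    m = m * (score % 36)
    return i

12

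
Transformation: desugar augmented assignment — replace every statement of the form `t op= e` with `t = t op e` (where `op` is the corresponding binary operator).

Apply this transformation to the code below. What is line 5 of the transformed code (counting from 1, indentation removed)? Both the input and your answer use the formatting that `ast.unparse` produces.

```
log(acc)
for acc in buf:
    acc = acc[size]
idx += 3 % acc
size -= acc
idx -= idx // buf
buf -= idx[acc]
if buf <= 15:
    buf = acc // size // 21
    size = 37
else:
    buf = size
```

Transformed code:
log(acc)
for acc in buf:
    acc = acc[size]
idx = idx + 3 % acc
size = size - acc
idx = idx - idx // buf
buf = buf - idx[acc]
if buf <= 15:
    buf = acc // size // 21
    size = 37
else:
    buf = size

size = size - acc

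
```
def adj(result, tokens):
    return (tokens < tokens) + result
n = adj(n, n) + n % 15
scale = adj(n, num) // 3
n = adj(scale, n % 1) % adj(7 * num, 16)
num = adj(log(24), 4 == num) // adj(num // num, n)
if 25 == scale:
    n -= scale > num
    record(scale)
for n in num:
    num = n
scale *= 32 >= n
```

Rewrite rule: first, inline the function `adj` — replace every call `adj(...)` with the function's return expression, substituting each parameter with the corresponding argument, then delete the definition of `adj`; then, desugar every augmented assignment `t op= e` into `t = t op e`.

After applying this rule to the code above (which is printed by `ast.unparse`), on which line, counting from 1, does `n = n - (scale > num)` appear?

Transformed code:
n = (n < n) + n + n % 15
scale = ((num < num) + n) // 3
n = ((n % 1 < n % 1) + scale) % ((16 < 16) + 7 * num)
num = (((4 == num) < (4 == num)) + log(24)) // ((n < n) + num // num)
if 25 == scale:
    n = n - (scale > num)
    record(scale)
for n in num:
    num = n
scale = scale * (32 >= n)

6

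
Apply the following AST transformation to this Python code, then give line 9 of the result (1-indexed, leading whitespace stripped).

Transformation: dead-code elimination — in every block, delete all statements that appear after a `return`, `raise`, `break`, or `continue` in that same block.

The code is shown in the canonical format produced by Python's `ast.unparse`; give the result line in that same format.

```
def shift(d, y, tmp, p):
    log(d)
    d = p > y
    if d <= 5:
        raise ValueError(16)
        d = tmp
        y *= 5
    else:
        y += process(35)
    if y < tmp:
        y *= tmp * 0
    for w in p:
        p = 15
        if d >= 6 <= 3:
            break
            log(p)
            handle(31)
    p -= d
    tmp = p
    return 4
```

Transformed code:
def shift(d, y, tmp, p):
    log(d)
    d = p > y
    if d <= 5:
        raise ValueError(16)
    else:
        y += process(35)
    if y < tmp:
        y *= tmp * 0
    for w in p:
        p = 15
        if d >= 6 <= 3:
            break
    p -= d
    tmp = p
    return 4

y *= tmp * 0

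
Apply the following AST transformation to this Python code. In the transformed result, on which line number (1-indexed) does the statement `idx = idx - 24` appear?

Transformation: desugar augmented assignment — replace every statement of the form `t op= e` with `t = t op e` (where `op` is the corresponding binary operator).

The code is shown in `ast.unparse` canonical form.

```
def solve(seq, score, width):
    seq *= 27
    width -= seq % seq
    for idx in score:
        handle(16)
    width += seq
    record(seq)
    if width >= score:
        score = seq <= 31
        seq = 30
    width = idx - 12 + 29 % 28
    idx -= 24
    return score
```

Transformed code:
def solve(seq, score, width):
    seq = seq * 27
    width = width - seq % seq
    for idx in score:
        handle(16)
    width = width + seq
    record(seq)
    if width >= score:
        score = seq <= 31
        seq = 30
    width = idx - 12 + 29 % 28
    idx = idx - 24
    return score

12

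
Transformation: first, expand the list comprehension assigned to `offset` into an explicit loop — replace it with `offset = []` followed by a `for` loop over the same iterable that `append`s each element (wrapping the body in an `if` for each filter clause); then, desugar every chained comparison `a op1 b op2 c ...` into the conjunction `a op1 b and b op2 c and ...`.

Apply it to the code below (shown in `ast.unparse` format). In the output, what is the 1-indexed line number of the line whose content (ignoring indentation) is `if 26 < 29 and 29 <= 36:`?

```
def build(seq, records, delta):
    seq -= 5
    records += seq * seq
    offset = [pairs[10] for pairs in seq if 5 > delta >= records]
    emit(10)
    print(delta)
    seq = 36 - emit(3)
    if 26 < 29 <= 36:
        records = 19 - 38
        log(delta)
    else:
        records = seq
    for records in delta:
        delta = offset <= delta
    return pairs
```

Transformed code:
def build(seq, records, delta):
    seq -= 5
    records += seq * seq
    offset = []
    for pairs in seq:
        if 5 > delta and delta >= records:
            offset.append(pairs[10])
    emit(10)
    print(delta)
    seq = 36 - emit(3)
    if 26 < 29 and 29 <= 36:
        records = 19 - 38
        log(delta)
    else:
        records = seq
    for records in delta:
        delta = offset <= delta
    return pairs

11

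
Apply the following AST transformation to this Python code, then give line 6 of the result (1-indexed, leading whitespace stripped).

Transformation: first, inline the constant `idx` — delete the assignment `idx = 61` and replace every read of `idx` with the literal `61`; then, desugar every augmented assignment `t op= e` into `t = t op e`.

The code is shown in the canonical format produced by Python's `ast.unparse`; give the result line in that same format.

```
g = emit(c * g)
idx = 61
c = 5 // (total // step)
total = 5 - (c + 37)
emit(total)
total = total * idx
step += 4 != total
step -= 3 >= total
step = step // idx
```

step = step + (4 != total)

Transformed code:
g = emit(c * g)
c = 5 // (total // step)
total = 5 - (c + 37)
emit(total)
total = total * 61
step = step + (4 != total)
step = step - (3 >= total)
step = step // 61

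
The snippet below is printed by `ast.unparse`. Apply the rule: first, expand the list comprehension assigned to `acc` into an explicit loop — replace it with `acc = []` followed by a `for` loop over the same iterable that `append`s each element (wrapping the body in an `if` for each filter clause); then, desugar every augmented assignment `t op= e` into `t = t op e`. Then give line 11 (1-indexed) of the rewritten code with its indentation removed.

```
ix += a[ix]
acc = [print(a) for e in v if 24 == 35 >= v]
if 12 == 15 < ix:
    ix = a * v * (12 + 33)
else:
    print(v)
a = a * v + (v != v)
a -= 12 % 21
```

a = a - 12 % 21

Transformed code:
ix = ix + a[ix]
acc = []
for e in v:
    if 24 == 35 >= v:
        acc.append(print(a))
if 12 == 15 < ix:
    ix = a * v * (12 + 33)
else:
    print(v)
a = a * v + (v != v)
a = a - 12 % 21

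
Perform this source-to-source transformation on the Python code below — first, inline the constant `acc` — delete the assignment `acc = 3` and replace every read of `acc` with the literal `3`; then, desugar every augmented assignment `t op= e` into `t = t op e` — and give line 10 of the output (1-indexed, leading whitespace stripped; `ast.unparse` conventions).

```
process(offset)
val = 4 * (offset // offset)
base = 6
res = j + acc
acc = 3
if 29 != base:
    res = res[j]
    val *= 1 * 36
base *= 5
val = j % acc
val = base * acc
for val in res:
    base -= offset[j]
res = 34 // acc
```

val = base * 3

Transformed code:
process(offset)
val = 4 * (offset // offset)
base = 6
res = j + 3
if 29 != base:
    res = res[j]
    val = val * (1 * 36)
base = base * 5
val = j % 3
val = base * 3
for val in res:
    base = base - offset[j]
res = 34 // 3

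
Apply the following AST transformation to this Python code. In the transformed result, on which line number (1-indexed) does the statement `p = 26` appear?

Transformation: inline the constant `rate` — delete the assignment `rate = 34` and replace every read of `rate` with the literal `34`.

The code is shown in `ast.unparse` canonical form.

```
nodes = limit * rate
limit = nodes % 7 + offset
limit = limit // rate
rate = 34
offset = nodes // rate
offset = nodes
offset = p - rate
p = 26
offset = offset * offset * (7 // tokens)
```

Transformed code:
nodes = limit * 34
limit = nodes % 7 + offset
limit = limit // 34
offset = nodes // 34
offset = nodes
offset = p - 34
p = 26
offset = offset * offset * (7 // tokens)

7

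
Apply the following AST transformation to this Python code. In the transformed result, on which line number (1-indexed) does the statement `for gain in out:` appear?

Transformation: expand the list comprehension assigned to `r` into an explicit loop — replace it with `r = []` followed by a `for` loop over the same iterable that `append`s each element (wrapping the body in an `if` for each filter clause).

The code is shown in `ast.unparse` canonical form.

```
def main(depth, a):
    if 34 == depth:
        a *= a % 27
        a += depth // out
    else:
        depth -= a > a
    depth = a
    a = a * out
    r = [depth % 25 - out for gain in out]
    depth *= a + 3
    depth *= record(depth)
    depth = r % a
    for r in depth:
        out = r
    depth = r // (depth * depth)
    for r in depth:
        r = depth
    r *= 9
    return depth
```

10

Transformed code:
def main(depth, a):
    if 34 == depth:
        a *= a % 27
        a += depth // out
    else:
        depth -= a > a
    depth = a
    a = a * out
    r = []
    for gain in out:
        r.append(depth % 25 - out)
    depth *= a + 3
    depth *= record(depth)
    depth = r % a
    for r in depth:
        out = r
    depth = r // (depth * depth)
    for r in depth:
        r = depth
    r *= 9
    return depth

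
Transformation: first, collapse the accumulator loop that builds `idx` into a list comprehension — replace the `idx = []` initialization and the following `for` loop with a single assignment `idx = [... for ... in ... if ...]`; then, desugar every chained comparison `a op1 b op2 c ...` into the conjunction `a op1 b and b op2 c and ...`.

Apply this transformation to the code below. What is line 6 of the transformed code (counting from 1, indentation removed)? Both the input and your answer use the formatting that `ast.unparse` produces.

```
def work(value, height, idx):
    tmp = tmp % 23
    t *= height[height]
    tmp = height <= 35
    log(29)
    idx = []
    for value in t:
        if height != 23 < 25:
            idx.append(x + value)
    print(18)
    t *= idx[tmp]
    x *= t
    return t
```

Transformed code:
def work(value, height, idx):
    tmp = tmp % 23
    t *= height[height]
    tmp = height <= 35
    log(29)
    idx = [x + value for value in t if height != 23 and 23 < 25]
    print(18)
    t *= idx[tmp]
    x *= t
    return t

idx = [x + value for value in t if height != 23 and 23 < 25]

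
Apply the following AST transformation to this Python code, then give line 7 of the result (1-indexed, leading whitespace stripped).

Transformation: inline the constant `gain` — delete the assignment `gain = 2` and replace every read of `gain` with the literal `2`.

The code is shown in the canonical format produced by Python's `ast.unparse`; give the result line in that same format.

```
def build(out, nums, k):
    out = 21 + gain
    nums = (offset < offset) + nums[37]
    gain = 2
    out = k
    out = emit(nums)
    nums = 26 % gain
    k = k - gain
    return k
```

k = k - 2

Transformed code:
def build(out, nums, k):
    out = 21 + 2
    nums = (offset < offset) + nums[37]
    out = k
    out = emit(nums)
    nums = 26 % 2
    k = k - 2
    return k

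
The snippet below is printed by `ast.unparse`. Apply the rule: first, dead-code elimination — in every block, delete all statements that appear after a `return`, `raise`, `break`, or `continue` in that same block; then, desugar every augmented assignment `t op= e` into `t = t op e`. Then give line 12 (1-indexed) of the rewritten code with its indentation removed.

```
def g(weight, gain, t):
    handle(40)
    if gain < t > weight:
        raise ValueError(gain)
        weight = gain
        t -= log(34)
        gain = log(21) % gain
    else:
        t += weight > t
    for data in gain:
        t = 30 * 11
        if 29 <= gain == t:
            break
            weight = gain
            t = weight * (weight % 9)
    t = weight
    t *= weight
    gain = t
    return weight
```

t = t * weight

Transformed code:
def g(weight, gain, t):
    handle(40)
    if gain < t > weight:
        raise ValueError(gain)
    else:
        t = t + (weight > t)
    for data in gain:
        t = 30 * 11
        if 29 <= gain == t:
            break
    t = weight
    t = t * weight
    gain = t
    return weight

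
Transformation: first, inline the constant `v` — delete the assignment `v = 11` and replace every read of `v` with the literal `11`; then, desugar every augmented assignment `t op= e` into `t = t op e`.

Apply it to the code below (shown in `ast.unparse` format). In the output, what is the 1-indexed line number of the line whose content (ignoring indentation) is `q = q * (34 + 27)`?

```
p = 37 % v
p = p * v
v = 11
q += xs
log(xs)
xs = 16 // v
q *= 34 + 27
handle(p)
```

6

Transformed code:
p = 37 % 11
p = p * 11
q = q + xs
log(xs)
xs = 16 // 11
q = q * (34 + 27)
handle(p)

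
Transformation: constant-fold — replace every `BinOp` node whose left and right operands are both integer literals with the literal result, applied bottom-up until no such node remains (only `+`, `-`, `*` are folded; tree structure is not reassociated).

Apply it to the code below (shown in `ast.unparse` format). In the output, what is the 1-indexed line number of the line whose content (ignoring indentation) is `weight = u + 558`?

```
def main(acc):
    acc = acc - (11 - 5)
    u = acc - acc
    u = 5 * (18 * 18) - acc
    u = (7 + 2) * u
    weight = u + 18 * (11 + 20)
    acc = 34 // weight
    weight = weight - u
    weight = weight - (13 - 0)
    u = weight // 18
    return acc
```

6

Transformed code:
def main(acc):
    acc = acc - 6
    u = acc - acc
    u = 1620 - acc
    u = 9 * u
    weight = u + 558
    acc = 34 // weight
    weight = weight - u
    weight = weight - 13
    u = weight // 18
    return acc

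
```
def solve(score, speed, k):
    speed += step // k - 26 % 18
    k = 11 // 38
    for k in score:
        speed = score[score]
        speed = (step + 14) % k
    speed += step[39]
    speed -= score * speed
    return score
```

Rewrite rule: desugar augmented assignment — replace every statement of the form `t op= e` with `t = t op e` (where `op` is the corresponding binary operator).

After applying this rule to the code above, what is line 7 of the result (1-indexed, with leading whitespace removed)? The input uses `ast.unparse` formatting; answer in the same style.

Transformed code:
def solve(score, speed, k):
    speed = speed + (step // k - 26 % 18)
    k = 11 // 38
    for k in score:
        speed = score[score]
        speed = (step + 14) % k
    speed = speed + step[39]
    speed = speed - score * speed
    return score

speed = speed + step[39]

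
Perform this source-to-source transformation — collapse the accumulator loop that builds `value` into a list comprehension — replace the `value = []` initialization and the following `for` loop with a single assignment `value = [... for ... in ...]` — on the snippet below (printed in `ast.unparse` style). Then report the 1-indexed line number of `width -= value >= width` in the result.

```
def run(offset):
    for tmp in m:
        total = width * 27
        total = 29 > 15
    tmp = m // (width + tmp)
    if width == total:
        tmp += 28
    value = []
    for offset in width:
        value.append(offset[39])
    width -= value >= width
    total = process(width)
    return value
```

9

Transformed code:
def run(offset):
    for tmp in m:
        total = width * 27
        total = 29 > 15
    tmp = m // (width + tmp)
    if width == total:
        tmp += 28
    value = [offset[39] for offset in width]
    width -= value >= width
    total = process(width)
    return value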